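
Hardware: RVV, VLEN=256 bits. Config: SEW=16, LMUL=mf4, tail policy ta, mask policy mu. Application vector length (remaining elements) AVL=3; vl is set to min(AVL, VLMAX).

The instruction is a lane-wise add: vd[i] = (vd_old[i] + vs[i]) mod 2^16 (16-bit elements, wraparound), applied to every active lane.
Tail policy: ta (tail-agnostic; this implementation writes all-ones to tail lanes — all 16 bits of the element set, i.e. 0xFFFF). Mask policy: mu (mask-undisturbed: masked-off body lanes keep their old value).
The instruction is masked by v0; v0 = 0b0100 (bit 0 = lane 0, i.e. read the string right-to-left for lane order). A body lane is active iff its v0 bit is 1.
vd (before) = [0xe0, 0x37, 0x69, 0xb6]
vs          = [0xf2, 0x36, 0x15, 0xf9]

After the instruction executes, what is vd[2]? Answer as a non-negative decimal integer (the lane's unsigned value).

vd[2] = 126

VLMAX = VLEN×LMUL/SEW = 256×1/4/16 = 4
vl ← min(3, 4) = 3
[0] mask-off/keep = 0xe0
[1] mask-off/keep = 0x37
[2] add(0x69,0x15) = 0x7e
[3] tail/ones = 0xffff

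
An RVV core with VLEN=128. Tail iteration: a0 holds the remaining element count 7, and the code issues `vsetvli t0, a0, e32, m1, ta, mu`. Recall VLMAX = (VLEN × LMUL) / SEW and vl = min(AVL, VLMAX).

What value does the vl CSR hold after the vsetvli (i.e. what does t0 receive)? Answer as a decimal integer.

VLMAX = VLEN×LMUL/SEW = 128×1/32 = 4
vl = min(AVL, VLMAX) = min(7, 4) = 4

vl = 4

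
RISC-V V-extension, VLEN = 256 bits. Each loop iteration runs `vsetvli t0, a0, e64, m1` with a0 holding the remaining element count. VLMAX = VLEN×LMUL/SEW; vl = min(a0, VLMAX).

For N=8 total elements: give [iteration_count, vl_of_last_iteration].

lanes per group: 256·1/64 = 4
8 elements at 4/iter → 2 passes, remainder 4 on the last

[iterations, last_vl] = [2, 4]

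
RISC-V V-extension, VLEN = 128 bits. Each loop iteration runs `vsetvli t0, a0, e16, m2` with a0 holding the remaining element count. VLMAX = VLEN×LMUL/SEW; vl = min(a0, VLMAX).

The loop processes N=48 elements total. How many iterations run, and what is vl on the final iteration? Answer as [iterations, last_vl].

[iterations, last_vl] = [3, 16]

VLMAX = VLEN×LMUL/SEW = 128×2/16 = 16
N=48: ⌈48/16⌉ = 3 iters; last vl = 48 − 2×16 = 16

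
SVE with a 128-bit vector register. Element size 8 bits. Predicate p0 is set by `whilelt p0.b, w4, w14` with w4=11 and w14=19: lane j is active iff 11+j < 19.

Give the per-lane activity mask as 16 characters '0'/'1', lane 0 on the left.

predicate = 1111111100000000

register lanes = 128/8 = 16
active while 11+j < 19, i.e. j ∈ [0,8) capped at 16 ⇒ 8
bits (lane 0 leftmost): 1111111100000000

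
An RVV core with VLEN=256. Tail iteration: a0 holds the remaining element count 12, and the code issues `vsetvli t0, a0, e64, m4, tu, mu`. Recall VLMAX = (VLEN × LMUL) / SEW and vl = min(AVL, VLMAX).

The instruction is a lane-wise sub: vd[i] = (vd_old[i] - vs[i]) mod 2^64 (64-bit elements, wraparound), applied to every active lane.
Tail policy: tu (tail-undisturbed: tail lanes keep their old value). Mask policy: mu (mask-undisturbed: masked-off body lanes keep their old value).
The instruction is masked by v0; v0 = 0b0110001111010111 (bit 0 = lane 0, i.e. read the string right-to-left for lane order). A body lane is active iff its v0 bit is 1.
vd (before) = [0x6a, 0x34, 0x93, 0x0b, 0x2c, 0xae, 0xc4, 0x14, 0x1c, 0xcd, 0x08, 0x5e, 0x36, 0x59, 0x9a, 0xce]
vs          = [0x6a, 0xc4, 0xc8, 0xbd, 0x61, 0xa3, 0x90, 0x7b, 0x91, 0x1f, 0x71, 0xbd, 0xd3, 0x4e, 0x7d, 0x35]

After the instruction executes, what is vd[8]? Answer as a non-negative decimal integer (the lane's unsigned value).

vd[8] = 18446744073709551499

lanes per group: 256·4/64 = 16
vl ← min(12, 16) = 12
[0] sub(0x6a,0x6a) = 0x00
[1] sub(0x34,0xc4) = 0xffffffffffffff70
[2] sub(0x93,0xc8) = 0xffffffffffffffcb
[3] mask-off/keep = 0x0b
[4] sub(0x2c,0x61) = 0xffffffffffffffcb
[5] mask-off/keep = 0xae
[6] sub(0xc4,0x90) = 0x34
[7] sub(0x14,0x7b) = 0xffffffffffffff99
[8] sub(0x1c,0x91) = 0xffffffffffffff8b
[9] sub(0xcd,0x1f) = 0xae
[10] mask-off/keep = 0x08
[11] mask-off/keep = 0x5e
[12] tail/keep = 0x36
[13] tail/keep = 0x59
[14] tail/keep = 0x9a
[15] tail/keep = 0xce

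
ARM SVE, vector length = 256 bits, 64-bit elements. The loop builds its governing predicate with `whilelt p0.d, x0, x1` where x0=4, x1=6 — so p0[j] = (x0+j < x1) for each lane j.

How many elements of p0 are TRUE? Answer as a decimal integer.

lane count: 256 div 64 = 4
whilelt: lane j active iff 4+j < 6 → j < 2 → 2 active

vl = 2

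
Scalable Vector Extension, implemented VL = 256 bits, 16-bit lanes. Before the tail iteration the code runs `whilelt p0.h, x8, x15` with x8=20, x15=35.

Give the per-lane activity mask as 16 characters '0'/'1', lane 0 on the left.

256-bit reg / 16-bit elem → 16 lanes
active while 20+j < 35, i.e. j ∈ [0,15) capped at 16 ⇒ 15
bits (lane 0 leftmost): 1111111111111110

predicate = 1111111111111110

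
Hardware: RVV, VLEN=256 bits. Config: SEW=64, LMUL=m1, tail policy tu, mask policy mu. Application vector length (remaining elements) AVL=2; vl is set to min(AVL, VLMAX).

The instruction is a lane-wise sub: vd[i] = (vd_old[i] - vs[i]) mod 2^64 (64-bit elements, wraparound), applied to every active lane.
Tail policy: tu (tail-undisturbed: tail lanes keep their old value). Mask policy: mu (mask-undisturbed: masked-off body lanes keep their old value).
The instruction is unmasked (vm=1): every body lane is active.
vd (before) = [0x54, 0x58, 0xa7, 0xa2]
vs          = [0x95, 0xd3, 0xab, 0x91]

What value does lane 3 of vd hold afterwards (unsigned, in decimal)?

vd[3] = 162

VLMAX = (256 × 1) / 64 = 4 lanes
vl = min(AVL, VLMAX) = min(2, 4) = 2
[0] sub(0x54,0x95) = 0xffffffffffffffbf
[1] sub(0x58,0xd3) = 0xffffffffffffff85
[2] tail/keep = 0xa7
[3] tail/keep = 0xa2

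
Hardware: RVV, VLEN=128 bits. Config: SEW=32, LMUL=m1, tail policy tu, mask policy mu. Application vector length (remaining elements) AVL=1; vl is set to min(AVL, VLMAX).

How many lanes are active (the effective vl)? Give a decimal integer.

vl = 1

lanes per group: 128·1/32 = 4
vl = min(AVL, VLMAX) = min(1, 4) = 1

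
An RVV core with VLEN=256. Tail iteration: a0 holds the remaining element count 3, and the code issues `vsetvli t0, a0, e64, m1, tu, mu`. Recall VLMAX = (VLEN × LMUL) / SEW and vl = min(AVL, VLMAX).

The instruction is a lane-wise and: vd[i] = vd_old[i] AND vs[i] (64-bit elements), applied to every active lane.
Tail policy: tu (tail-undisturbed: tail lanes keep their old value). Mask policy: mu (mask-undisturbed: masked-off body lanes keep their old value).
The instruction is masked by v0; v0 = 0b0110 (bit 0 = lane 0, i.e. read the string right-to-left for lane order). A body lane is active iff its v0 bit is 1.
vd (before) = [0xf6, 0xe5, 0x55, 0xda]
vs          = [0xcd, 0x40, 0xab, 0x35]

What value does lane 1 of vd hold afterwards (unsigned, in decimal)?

lanes per group: 256·1/64 = 4
vl = min(AVL, VLMAX) = min(3, 4) = 3
[0] mask-off/keep = 0xf6
[1] and(0xe5,0x40) = 0x40
[2] and(0x55,0xab) = 0x01
[3] tail/keep = 0xda

vd[1] = 64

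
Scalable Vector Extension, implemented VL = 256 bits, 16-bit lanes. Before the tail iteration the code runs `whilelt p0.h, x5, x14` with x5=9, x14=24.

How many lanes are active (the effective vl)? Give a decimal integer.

256-bit reg / 16-bit elem → 16 lanes
active while 9+j < 24, i.e. j ∈ [0,15) capped at 16 ⇒ 15

vl = 15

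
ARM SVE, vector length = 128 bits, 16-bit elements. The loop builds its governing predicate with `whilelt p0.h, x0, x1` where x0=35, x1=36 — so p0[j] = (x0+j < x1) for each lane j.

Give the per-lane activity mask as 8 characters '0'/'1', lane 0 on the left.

lane count: 128 div 16 = 8
whilelt: lane j active iff 35+j < 36 → j < 1 → 1 active
bits (lane 0 leftmost): 10000000

predicate = 10000000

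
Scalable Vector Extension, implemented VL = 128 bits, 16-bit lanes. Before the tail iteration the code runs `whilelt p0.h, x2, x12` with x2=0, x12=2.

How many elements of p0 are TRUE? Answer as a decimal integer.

vl = 2

register lanes = 128/16 = 8
p0[j] = (0+j < 2); true for j=0..1 → 2 lanes set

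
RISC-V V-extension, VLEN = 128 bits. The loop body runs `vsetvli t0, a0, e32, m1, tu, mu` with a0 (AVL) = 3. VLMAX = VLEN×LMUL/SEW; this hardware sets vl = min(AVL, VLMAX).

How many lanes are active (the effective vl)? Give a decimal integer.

VLMAX = (128 × 1) / 32 = 4 lanes
AVL=3 ≤ VLMAX=4, so vl = 3

vl = 3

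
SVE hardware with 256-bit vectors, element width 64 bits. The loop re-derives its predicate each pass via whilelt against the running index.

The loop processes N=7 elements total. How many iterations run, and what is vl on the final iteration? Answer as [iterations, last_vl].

lane count: 256 div 64 = 4
iterations = ceil(7/4) = 2; final-pass vl = 3

[iterations, last_vl] = [2, 3]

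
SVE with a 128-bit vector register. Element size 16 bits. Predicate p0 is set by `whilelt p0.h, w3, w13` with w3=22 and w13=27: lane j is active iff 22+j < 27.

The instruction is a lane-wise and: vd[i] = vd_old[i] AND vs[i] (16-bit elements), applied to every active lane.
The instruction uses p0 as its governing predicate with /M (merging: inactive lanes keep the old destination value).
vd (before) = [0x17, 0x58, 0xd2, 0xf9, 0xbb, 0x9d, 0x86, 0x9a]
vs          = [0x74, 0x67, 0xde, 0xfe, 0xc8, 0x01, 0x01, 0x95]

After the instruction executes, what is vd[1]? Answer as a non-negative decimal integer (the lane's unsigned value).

lane count: 128 div 16 = 8
active while 22+j < 27, i.e. j ∈ [0,5) capped at 8 ⇒ 5
[0] and(0x17,0x74) = 0x14
[1] and(0x58,0x67) = 0x40
[2] and(0xd2,0xde) = 0xd2
[3] and(0xf9,0xfe) = 0xf8
[4] and(0xbb,0xc8) = 0x88
[5] tail/keep = 0x9d
[6] tail/keep = 0x86
[7] tail/keep = 0x9a

vd[1] = 64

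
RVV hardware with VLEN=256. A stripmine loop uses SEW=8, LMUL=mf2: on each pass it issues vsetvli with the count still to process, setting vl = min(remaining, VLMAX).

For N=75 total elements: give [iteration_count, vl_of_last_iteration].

[iterations, last_vl] = [5, 11]

VLMAX = (256 × 1/2) / 8 = 16 lanes
iterations = ceil(75/16) = 5; final-pass vl = 11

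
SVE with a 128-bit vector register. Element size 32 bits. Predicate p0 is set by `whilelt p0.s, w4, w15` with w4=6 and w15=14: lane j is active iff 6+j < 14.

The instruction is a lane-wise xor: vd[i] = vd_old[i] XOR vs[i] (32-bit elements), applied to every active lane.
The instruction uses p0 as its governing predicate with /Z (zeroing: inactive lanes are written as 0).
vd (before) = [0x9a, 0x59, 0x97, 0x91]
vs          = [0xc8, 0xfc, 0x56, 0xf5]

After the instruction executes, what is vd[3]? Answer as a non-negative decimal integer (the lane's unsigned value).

register lanes = 128/32 = 4
active while 6+j < 14, i.e. j ∈ [0,8) capped at 4 ⇒ 4
lane  0: xor(0x9a,0xc8) ⇒ 0x52
lane  1: xor(0x59,0xfc) ⇒ 0xa5
lane  2: xor(0x97,0x56) ⇒ 0xc1
lane  3: xor(0x91,0xf5) ⇒ 0x64

vd[3] = 100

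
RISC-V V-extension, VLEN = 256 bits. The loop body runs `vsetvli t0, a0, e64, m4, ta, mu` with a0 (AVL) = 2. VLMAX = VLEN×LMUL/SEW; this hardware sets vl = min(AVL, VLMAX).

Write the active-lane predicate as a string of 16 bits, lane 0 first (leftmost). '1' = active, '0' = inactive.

lanes per group: 256·4/64 = 16
vl = min(AVL, VLMAX) = min(2, 16) = 2
bits (lane 0 leftmost): 1100000000000000

predicate = 1100000000000000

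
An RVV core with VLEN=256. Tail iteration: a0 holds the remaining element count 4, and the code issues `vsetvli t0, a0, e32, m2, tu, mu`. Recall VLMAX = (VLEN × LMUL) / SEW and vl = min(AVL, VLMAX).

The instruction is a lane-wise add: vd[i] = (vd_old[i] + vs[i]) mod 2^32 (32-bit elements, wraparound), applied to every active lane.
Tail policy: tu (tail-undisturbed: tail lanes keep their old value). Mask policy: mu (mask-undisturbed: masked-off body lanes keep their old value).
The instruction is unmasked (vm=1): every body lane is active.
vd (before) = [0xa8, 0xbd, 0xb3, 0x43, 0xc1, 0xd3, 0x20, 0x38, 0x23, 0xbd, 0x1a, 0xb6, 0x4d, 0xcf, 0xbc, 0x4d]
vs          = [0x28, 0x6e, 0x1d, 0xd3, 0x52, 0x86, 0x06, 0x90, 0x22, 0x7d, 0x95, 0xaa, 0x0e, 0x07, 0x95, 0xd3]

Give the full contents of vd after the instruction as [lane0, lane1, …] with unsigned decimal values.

VLMAX = (256 × 2) / 32 = 16 lanes
AVL=4 ≤ VLMAX=16, so vl = 4
  i=0: add(0xa8,0x28) → 208
  i=1: add(0xbd,0x6e) → 299
  i=2: add(0xb3,0x1d) → 208
  i=3: add(0x43,0xd3) → 278
  i=4: tail/keep → 193
  i=5: tail/keep → 211
  i=6: tail/keep → 32
  i=7: tail/keep → 56
  i=8: tail/keep → 35
  i=9: tail/keep → 189
  i=10: tail/keep → 26
  i=11: tail/keep → 182
  i=12: tail/keep → 77
  i=13: tail/keep → 207
  i=14: tail/keep → 188
  i=15: tail/keep → 77

vd = [208, 299, 208, 278, 193, 211, 32, 56, 35, 189, 26, 182, 77, 207, 188, 77]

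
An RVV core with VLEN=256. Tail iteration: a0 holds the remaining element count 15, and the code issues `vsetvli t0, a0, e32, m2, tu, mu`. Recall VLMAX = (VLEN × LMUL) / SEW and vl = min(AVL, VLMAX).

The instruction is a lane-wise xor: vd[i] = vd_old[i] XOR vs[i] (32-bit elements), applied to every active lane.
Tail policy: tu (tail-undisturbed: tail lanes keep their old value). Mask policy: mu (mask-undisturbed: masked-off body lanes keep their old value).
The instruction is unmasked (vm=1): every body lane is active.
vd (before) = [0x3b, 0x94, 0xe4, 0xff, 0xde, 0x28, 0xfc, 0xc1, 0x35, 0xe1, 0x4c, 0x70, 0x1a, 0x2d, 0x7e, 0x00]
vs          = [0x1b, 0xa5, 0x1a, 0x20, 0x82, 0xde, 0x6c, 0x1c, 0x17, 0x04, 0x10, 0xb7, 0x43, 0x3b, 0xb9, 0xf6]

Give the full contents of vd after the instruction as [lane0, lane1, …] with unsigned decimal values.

vd = [32, 49, 254, 223, 92, 246, 144, 221, 34, 229, 92, 199, 89, 22, 199, 0]

VLMAX = VLEN×LMUL/SEW = 256×2/32 = 16
vl ← min(15, 16) = 15
vd[0] xor(0x3b,0x1b) -> 0x20
vd[1] xor(0x94,0xa5) -> 0x31
vd[2] xor(0xe4,0x1a) -> 0xfe
vd[3] xor(0xff,0x20) -> 0xdf
vd[4] xor(0xde,0x82) -> 0x5c
vd[5] xor(0x28,0xde) -> 0xf6
vd[6] xor(0xfc,0x6c) -> 0x90
vd[7] xor(0xc1,0x1c) -> 0xdd
vd[8] xor(0x35,0x17) -> 0x22
vd[9] xor(0xe1,0x04) -> 0xe5
vd[10] xor(0x4c,0x10) -> 0x5c
vd[11] xor(0x70,0xb7) -> 0xc7
vd[12] xor(0x1a,0x43) -> 0x59
vd[13] xor(0x2d,0x3b) -> 0x16
vd[14] xor(0x7e,0xb9) -> 0xc7
vd[15] tail/keep -> 0x00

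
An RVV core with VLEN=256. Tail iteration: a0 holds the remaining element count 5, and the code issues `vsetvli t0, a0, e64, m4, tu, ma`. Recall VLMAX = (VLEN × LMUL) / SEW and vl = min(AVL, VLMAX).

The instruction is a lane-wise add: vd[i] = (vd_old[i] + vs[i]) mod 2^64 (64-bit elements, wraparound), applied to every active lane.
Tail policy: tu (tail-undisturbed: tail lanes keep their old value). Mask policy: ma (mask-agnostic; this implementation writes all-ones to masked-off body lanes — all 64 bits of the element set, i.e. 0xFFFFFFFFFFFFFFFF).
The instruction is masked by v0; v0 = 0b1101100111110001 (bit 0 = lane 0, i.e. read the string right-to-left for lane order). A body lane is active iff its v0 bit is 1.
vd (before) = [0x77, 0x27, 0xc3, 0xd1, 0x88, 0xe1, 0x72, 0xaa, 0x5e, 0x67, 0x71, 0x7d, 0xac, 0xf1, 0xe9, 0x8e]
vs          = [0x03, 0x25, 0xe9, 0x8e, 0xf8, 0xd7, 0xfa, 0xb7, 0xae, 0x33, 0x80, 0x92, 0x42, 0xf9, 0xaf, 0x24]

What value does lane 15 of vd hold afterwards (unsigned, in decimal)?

VLMAX = (256 × 4) / 64 = 16 lanes
vl = min(AVL, VLMAX) = min(5, 16) = 5
[0] add(0x77,0x03) = 0x7a
[1] mask-off/ones = 0xffffffffffffffff
[2] mask-off/ones = 0xffffffffffffffff
[3] mask-off/ones = 0xffffffffffffffff
[4] add(0x88,0xf8) = 0x180
[5] tail/keep = 0xe1
[6] tail/keep = 0x72
[7] tail/keep = 0xaa
[8] tail/keep = 0x5e
[9] tail/keep = 0x67
[10] tail/keep = 0x71
[11] tail/keep = 0x7d
[12] tail/keep = 0xac
[13] tail/keep = 0xf1
[14] tail/keep = 0xe9
[15] tail/keep = 0x8e

vd[15] = 142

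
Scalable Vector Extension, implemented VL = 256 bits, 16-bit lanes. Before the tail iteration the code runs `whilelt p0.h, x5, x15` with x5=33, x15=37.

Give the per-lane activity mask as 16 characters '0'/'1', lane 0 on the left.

256-bit reg / 16-bit elem → 16 lanes
active while 33+j < 37, i.e. j ∈ [0,4) capped at 16 ⇒ 4
bits (lane 0 leftmost): 1111000000000000

predicate = 1111000000000000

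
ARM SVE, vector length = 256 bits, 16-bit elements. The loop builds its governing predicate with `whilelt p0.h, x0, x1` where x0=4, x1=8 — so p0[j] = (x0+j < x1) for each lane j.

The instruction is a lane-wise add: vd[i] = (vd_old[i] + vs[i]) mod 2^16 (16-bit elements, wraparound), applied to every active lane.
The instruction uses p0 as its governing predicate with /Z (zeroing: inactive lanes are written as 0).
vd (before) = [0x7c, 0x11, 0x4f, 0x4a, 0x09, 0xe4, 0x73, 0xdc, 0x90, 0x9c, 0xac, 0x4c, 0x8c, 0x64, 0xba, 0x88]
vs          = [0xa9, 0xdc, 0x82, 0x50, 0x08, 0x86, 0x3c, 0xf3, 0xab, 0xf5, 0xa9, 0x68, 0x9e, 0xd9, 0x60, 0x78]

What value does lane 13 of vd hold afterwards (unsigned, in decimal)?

lane count: 256 div 16 = 16
p0[j] = (4+j < 8); true for j=0..3 → 4 lanes set
  i=0: add(0x7c,0xa9) → 293
  i=1: add(0x11,0xdc) → 237
  i=2: add(0x4f,0x82) → 209
  i=3: add(0x4a,0x50) → 154
  i=4: tail/zero → 0
  i=5: tail/zero → 0
  i=6: tail/zero → 0
  i=7: tail/zero → 0
  i=8: tail/zero → 0
  i=9: tail/zero → 0
  i=10: tail/zero → 0
  i=11: tail/zero → 0
  i=12: tail/zero → 0
  i=13: tail/zero → 0
  i=14: tail/zero → 0
  i=15: tail/zero → 0

vd[13] = 0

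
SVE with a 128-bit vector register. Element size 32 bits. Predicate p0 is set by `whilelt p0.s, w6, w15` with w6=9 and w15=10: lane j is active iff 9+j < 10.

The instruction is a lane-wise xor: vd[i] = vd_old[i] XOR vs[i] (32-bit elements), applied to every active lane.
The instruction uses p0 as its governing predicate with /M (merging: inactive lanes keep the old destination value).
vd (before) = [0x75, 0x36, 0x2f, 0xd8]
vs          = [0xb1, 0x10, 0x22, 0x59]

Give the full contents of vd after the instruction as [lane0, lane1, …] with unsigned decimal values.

vd = [196, 54, 47, 216]

lane count: 128 div 32 = 4
p0[j] = (9+j < 10); true for j=0..0 → 1 lanes set
[0] xor(0x75,0xb1) = 0xc4
[1] tail/keep = 0x36
[2] tail/keep = 0x2f
[3] tail/keep = 0xd8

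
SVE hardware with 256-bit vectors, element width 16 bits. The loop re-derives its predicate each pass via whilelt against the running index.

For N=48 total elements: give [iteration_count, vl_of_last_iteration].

lane count: 256 div 16 = 16
iterations = ceil(48/16) = 3; final-pass vl = 16

[iterations, last_vl] = [3, 16]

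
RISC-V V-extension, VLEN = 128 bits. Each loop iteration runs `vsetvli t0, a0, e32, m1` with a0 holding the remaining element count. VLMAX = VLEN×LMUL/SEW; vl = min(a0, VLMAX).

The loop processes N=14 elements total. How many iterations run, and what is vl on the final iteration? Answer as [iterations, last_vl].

[iterations, last_vl] = [4, 2]

VLMAX = VLEN×LMUL/SEW = 128×1/32 = 4
N=14: ⌈14/4⌉ = 4 iters; last vl = 14 − 3×4 = 2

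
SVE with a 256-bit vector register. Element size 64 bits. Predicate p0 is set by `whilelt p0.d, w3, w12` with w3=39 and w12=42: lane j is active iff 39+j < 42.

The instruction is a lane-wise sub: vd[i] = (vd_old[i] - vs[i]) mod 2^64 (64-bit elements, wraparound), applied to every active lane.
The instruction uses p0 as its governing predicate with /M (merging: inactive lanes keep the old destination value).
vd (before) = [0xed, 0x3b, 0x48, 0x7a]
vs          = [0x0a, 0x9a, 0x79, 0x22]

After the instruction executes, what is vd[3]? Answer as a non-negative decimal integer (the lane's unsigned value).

register lanes = 256/64 = 4
active while 39+j < 42, i.e. j ∈ [0,3) capped at 4 ⇒ 3
[0] sub(0xed,0x0a) = 0xe3
[1] sub(0x3b,0x9a) = 0xffffffffffffffa1
[2] sub(0x48,0x79) = 0xffffffffffffffcf
[3] tail/keep = 0x7a

vd[3] = 122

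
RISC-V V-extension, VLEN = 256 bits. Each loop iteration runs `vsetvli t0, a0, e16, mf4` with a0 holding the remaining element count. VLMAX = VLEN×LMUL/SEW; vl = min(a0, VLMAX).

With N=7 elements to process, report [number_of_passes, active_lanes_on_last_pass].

[iterations, last_vl] = [2, 3]

VLMAX = (256 × 1/4) / 16 = 4 lanes
iterations = ceil(7/4) = 2; final-pass vl = 3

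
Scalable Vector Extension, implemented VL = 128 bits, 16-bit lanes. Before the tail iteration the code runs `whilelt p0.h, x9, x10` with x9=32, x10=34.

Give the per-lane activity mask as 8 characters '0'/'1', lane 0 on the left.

128-bit reg / 16-bit elem → 8 lanes
p0[j] = (32+j < 34); true for j=0..1 → 2 lanes set
bits (lane 0 leftmost): 11000000

predicate = 11000000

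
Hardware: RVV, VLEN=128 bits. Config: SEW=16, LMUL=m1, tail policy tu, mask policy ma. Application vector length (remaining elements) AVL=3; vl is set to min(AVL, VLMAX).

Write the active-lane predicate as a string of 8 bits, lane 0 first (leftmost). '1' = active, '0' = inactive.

predicate = 11100000

lanes per group: 128·1/16 = 8
AVL=3 ≤ VLMAX=8, so vl = 3
bits (lane 0 leftmost): 11100000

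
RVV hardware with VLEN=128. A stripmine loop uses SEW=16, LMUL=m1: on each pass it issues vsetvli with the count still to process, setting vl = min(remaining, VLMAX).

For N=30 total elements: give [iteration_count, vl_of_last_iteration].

VLMAX = VLEN×LMUL/SEW = 128×1/16 = 8
N=30: ⌈30/8⌉ = 4 iters; last vl = 30 − 3×8 = 6

[iterations, last_vl] = [4, 6]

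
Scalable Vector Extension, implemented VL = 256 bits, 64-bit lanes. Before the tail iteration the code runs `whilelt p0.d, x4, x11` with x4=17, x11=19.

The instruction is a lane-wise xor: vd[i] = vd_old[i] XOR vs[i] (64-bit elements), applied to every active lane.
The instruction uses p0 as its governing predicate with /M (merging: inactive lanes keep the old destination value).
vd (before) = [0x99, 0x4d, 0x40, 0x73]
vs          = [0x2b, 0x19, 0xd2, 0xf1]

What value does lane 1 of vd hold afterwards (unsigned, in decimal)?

256-bit reg / 64-bit elem → 4 lanes
active while 17+j < 19, i.e. j ∈ [0,2) capped at 4 ⇒ 2
  i=0: xor(0x99,0x2b) → 178
  i=1: xor(0x4d,0x19) → 84
  i=2: tail/keep → 64
  i=3: tail/keep → 115

vd[1] = 84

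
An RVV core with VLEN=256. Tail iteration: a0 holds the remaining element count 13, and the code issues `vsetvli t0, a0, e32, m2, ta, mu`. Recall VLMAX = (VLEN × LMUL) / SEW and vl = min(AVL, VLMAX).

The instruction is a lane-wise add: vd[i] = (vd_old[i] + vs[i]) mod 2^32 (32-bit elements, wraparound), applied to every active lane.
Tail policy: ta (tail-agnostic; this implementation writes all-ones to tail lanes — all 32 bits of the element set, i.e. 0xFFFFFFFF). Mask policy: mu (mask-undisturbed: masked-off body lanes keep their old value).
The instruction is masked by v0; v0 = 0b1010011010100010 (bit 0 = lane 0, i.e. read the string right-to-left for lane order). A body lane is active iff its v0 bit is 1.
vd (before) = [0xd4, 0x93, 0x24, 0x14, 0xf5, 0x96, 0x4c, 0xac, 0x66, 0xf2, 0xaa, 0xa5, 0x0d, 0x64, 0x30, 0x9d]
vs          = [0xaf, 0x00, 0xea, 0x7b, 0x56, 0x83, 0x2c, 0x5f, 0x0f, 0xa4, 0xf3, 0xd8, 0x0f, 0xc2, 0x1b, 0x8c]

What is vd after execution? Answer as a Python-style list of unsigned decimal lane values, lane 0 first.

vd = [212, 147, 36, 20, 245, 281, 76, 267, 102, 406, 413, 165, 13, 4294967295, 4294967295, 4294967295]

VLMAX = (256 × 2) / 32 = 16 lanes
vl = min(AVL, VLMAX) = min(13, 16) = 13
lane  0: mask-off/keep ⇒ 0xd4
lane  1: add(0x93,0x00) ⇒ 0x93
lane  2: mask-off/keep ⇒ 0x24
lane  3: mask-off/keep ⇒ 0x14
lane  4: mask-off/keep ⇒ 0xf5
lane  5: add(0x96,0x83) ⇒ 0x119
lane  6: mask-off/keep ⇒ 0x4c
lane  7: add(0xac,0x5f) ⇒ 0x10b
lane  8: mask-off/keep ⇒ 0x66
lane  9: add(0xf2,0xa4) ⇒ 0x196
lane 10: add(0xaa,0xf3) ⇒ 0x19d
lane 11: mask-off/keep ⇒ 0xa5
lane 12: mask-off/keep ⇒ 0x0d
lane 13: tail/ones ⇒ 0xffffffff
lane 14: tail/ones ⇒ 0xffffffff
lane 15: tail/ones ⇒ 0xffffffff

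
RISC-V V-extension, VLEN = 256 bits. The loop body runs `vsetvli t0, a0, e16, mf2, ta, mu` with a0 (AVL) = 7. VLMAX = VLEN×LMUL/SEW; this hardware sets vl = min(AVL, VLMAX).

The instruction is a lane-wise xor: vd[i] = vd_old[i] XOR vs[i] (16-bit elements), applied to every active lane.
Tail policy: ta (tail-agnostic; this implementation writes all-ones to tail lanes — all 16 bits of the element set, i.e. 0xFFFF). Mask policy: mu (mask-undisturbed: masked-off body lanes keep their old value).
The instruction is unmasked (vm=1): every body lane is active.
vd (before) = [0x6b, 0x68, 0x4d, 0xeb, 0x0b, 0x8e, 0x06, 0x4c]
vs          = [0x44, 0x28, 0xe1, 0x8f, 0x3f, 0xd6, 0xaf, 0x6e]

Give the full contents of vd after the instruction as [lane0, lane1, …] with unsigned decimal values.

vd = [47, 64, 172, 100, 52, 88, 169, 65535]

lanes per group: 256·1/2/16 = 8
vl ← min(7, 8) = 7
vd[0] xor(0x6b,0x44) -> 0x2f
vd[1] xor(0x68,0x28) -> 0x40
vd[2] xor(0x4d,0xe1) -> 0xac
vd[3] xor(0xeb,0x8f) -> 0x64
vd[4] xor(0x0b,0x3f) -> 0x34
vd[5] xor(0x8e,0xd6) -> 0x58
vd[6] xor(0x06,0xaf) -> 0xa9
vd[7] tail/ones -> 0xffff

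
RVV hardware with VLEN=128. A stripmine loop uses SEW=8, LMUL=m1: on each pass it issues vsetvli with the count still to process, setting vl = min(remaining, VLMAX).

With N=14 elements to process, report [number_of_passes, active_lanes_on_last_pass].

[iterations, last_vl] = [1, 14]

VLMAX = (128 × 1) / 8 = 16 lanes
iterations = ceil(14/16) = 1; final-pass vl = 14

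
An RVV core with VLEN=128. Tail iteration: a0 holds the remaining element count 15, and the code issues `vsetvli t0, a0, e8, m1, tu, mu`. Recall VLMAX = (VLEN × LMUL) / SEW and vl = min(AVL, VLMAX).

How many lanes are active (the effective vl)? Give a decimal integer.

VLMAX = (128 × 1) / 8 = 16 lanes
vl = min(AVL, VLMAX) = min(15, 16) = 15

vl = 15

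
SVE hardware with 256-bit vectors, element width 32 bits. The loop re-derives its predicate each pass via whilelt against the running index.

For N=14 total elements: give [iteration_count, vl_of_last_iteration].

[iterations, last_vl] = [2, 6]

256-bit reg / 32-bit elem → 8 lanes
N=14: ⌈14/8⌉ = 2 iters; last vl = 14 − 1×8 = 6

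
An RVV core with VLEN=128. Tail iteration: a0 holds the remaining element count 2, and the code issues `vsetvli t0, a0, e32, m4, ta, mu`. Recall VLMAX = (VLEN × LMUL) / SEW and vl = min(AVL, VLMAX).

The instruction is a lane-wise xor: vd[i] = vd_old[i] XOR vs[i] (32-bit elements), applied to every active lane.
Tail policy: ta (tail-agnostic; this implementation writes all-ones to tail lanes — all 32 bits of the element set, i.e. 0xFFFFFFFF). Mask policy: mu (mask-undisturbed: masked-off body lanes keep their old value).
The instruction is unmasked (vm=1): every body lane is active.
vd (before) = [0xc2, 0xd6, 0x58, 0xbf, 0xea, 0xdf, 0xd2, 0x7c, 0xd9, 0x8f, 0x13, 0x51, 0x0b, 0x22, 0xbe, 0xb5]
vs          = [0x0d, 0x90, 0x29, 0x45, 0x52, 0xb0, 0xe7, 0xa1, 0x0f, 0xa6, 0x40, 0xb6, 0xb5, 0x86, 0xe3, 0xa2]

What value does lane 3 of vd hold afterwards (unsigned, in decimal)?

vd[3] = 4294967295

VLMAX = VLEN×LMUL/SEW = 128×4/32 = 16
vl = min(AVL, VLMAX) = min(2, 16) = 2
lane  0: xor(0xc2,0x0d) ⇒ 0xcf
lane  1: xor(0xd6,0x90) ⇒ 0x46
lane  2: tail/ones ⇒ 0xffffffff
lane  3: tail/ones ⇒ 0xffffffff
lane  4: tail/ones ⇒ 0xffffffff
lane  5: tail/ones ⇒ 0xffffffff
lane  6: tail/ones ⇒ 0xffffffff
lane  7: tail/ones ⇒ 0xffffffff
lane  8: tail/ones ⇒ 0xffffffff
lane  9: tail/ones ⇒ 0xffffffff
lane 10: tail/ones ⇒ 0xffffffff
lane 11: tail/ones ⇒ 0xffffffff
lane 12: tail/ones ⇒ 0xffffffff
lane 13: tail/ones ⇒ 0xffffffff
lane 14: tail/ones ⇒ 0xffffffff
lane 15: tail/ones ⇒ 0xffffffff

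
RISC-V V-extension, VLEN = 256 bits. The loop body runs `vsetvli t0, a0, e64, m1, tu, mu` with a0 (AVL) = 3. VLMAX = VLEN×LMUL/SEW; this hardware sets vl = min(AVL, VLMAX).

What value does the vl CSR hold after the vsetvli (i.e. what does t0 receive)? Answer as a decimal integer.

vl = 3

VLMAX = VLEN×LMUL/SEW = 256×1/64 = 4
vl ← min(3, 4) = 3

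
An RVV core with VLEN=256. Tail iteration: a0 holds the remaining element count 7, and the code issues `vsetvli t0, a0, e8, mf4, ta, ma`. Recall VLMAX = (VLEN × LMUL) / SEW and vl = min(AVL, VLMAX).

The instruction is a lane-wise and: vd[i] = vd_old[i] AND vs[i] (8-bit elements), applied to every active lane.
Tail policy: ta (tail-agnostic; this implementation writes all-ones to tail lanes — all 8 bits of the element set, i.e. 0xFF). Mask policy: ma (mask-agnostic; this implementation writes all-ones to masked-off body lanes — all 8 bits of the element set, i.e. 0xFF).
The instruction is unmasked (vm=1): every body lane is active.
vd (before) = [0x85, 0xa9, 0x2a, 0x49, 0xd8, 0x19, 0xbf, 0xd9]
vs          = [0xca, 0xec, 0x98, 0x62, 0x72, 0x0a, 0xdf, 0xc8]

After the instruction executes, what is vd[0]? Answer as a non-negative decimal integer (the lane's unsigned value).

VLMAX = (256 × 1/4) / 8 = 8 lanes
vl ← min(7, 8) = 7
  i=0: and(0x85,0xca) → 128
  i=1: and(0xa9,0xec) → 168
  i=2: and(0x2a,0x98) → 8
  i=3: and(0x49,0x62) → 64
  i=4: and(0xd8,0x72) → 80
  i=5: and(0x19,0x0a) → 8
  i=6: and(0xbf,0xdf) → 159
  i=7: tail/ones → 255

vd[0] = 128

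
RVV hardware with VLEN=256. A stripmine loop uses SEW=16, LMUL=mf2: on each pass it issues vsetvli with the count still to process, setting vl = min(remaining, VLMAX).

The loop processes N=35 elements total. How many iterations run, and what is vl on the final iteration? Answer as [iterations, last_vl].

[iterations, last_vl] = [5, 3]

VLMAX = VLEN×LMUL/SEW = 256×1/2/16 = 8
iterations = ceil(35/8) = 5; final-pass vl = 3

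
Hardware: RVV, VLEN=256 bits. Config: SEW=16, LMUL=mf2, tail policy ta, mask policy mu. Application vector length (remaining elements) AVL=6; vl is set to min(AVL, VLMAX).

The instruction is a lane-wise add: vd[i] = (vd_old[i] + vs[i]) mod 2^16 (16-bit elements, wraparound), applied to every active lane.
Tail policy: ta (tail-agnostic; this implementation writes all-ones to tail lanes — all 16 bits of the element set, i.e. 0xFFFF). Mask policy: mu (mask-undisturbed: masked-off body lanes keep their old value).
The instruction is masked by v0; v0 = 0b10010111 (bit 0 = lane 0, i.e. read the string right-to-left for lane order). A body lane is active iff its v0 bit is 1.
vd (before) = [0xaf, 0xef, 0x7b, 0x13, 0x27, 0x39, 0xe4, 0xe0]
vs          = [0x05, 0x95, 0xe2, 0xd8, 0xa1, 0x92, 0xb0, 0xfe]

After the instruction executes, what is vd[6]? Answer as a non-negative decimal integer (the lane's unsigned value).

VLMAX = VLEN×LMUL/SEW = 256×1/2/16 = 8
vl ← min(6, 8) = 6
  i=0: add(0xaf,0x05) → 180
  i=1: add(0xef,0x95) → 388
  i=2: add(0x7b,0xe2) → 349
  i=3: mask-off/keep → 19
  i=4: add(0x27,0xa1) → 200
  i=5: mask-off/keep → 57
  i=6: tail/ones → 65535
  i=7: tail/ones → 65535

vd[6] = 65535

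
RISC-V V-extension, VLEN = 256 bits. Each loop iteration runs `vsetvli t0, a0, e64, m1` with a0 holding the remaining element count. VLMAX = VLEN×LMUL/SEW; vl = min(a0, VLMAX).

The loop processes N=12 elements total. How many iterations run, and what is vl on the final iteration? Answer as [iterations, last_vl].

[iterations, last_vl] = [3, 4]

VLMAX = VLEN×LMUL/SEW = 256×1/64 = 4
12 elements at 4/iter → 3 passes, remainder 4 on the last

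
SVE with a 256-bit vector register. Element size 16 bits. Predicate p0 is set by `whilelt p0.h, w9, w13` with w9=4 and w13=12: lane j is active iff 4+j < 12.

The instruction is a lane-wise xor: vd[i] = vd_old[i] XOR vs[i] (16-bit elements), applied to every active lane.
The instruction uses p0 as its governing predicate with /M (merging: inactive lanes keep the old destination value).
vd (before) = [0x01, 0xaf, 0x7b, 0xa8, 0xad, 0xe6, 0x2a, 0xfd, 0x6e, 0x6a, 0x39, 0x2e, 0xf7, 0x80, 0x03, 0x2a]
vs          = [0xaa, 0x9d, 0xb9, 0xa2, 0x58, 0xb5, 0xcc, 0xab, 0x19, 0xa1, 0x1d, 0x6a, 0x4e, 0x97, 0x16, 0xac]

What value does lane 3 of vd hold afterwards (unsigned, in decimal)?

register lanes = 256/16 = 16
p0[j] = (4+j < 12); true for j=0..7 → 8 lanes set
[0] xor(0x01,0xaa) = 0xab
[1] xor(0xaf,0x9d) = 0x32
[2] xor(0x7b,0xb9) = 0xc2
[3] xor(0xa8,0xa2) = 0x0a
[4] xor(0xad,0x58) = 0xf5
[5] xor(0xe6,0xb5) = 0x53
[6] xor(0x2a,0xcc) = 0xe6
[7] xor(0xfd,0xab) = 0x56
[8] tail/keep = 0x6e
[9] tail/keep = 0x6a
[10] tail/keep = 0x39
[11] tail/keep = 0x2e
[12] tail/keep = 0xf7
[13] tail/keep = 0x80
[14] tail/keep = 0x03
[15] tail/keep = 0x2a

vd[3] = 10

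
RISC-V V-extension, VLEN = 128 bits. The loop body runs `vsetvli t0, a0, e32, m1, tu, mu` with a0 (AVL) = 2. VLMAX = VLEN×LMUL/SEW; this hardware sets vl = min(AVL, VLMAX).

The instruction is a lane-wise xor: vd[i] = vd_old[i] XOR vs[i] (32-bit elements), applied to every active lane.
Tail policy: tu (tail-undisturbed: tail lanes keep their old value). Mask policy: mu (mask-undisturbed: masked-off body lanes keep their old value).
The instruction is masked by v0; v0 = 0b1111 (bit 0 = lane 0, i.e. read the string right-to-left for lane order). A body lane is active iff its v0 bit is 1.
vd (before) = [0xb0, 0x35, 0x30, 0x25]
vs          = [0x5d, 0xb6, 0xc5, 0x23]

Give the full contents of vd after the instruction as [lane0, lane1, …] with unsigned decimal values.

vd = [237, 131, 48, 37]

VLMAX = VLEN×LMUL/SEW = 128×1/32 = 4
AVL=2 ≤ VLMAX=4, so vl = 2
  i=0: xor(0xb0,0x5d) → 237
  i=1: xor(0x35,0xb6) → 131
  i=2: tail/keep → 48
  i=3: tail/keep → 37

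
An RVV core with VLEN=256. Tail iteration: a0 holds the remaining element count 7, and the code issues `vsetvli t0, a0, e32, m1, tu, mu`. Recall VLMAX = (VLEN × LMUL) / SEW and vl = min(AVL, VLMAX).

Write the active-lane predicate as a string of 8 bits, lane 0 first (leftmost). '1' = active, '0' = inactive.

predicate = 11111110

VLMAX = (256 × 1) / 32 = 8 lanes
vl ← min(7, 8) = 7
bits (lane 0 leftmost): 11111110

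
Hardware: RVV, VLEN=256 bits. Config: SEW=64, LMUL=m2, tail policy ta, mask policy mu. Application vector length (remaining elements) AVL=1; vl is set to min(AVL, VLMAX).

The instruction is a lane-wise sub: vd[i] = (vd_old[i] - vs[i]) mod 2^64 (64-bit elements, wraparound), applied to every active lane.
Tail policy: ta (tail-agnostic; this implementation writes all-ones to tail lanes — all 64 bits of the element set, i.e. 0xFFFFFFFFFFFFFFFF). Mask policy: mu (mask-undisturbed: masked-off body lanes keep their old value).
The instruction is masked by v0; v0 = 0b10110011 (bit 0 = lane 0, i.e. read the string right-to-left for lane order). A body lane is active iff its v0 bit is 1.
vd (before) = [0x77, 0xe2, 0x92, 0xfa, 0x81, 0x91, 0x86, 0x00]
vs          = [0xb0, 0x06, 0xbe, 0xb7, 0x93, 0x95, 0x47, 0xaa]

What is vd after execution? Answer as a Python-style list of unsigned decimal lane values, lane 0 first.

VLMAX = VLEN×LMUL/SEW = 256×2/64 = 8
vl = min(AVL, VLMAX) = min(1, 8) = 1
lane  0: sub(0x77,0xb0) ⇒ 0xffffffffffffffc7
lane  1: tail/ones ⇒ 0xffffffffffffffff
lane  2: tail/ones ⇒ 0xffffffffffffffff
lane  3: tail/ones ⇒ 0xffffffffffffffff
lane  4: tail/ones ⇒ 0xffffffffffffffff
lane  5: tail/ones ⇒ 0xffffffffffffffff
lane  6: tail/ones ⇒ 0xffffffffffffffff
lane  7: tail/ones ⇒ 0xffffffffffffffff

vd = [18446744073709551559, 18446744073709551615, 18446744073709551615, 18446744073709551615, 18446744073709551615, 18446744073709551615, 18446744073709551615, 18446744073709551615]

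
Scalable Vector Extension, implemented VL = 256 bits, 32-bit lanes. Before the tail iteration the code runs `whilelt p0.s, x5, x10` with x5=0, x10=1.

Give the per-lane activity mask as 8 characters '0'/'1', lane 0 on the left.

predicate = 10000000

lane count: 256 div 32 = 8
whilelt: lane j active iff 0+j < 1 → j < 1 → 1 active
bits (lane 0 leftmost): 10000000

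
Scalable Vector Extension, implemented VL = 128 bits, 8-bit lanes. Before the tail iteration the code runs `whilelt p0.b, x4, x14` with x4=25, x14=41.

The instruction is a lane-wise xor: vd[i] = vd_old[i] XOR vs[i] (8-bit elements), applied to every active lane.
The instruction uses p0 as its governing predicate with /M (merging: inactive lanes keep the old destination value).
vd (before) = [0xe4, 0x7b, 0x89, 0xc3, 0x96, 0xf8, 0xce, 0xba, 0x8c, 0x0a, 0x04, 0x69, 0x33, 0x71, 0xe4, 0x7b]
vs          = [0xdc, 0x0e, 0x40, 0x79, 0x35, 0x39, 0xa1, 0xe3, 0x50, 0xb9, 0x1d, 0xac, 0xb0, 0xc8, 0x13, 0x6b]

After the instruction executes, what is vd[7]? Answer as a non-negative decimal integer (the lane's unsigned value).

vd[7] = 89

register lanes = 128/8 = 16
active while 25+j < 41, i.e. j ∈ [0,16) capped at 16 ⇒ 16
vd[0] xor(0xe4,0xdc) -> 0x38
vd[1] xor(0x7b,0x0e) -> 0x75
vd[2] xor(0x89,0x40) -> 0xc9
vd[3] xor(0xc3,0x79) -> 0xba
vd[4] xor(0x96,0x35) -> 0xa3
vd[5] xor(0xf8,0x39) -> 0xc1
vd[6] xor(0xce,0xa1) -> 0x6f
vd[7] xor(0xba,0xe3) -> 0x59
vd[8] xor(0x8c,0x50) -> 0xdc
vd[9] xor(0x0a,0xb9) -> 0xb3
vd[10] xor(0x04,0x1d) -> 0x19
vd[11] xor(0x69,0xac) -> 0xc5
vd[12] xor(0x33,0xb0) -> 0x83
vd[13] xor(0x71,0xc8) -> 0xb9
vd[14] xor(0xe4,0x13) -> 0xf7
vd[15] xor(0x7b,0x6b) -> 0x10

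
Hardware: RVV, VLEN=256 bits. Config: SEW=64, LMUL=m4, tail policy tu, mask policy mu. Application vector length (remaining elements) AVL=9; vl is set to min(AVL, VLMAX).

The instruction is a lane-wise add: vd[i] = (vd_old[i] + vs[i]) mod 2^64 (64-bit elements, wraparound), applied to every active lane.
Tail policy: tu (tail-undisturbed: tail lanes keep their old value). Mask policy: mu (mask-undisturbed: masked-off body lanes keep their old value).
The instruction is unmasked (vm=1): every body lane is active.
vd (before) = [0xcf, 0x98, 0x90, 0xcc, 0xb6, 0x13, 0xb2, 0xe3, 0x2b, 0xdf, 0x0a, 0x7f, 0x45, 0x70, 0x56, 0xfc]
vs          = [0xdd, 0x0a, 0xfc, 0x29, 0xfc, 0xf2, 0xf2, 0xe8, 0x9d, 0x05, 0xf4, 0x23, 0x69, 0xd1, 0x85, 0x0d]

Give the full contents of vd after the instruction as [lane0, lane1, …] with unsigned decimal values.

VLMAX = (256 × 4) / 64 = 16 lanes
AVL=9 ≤ VLMAX=16, so vl = 9
vd[0] add(0xcf,0xdd) -> 0x1ac
vd[1] add(0x98,0x0a) -> 0xa2
vd[2] add(0x90,0xfc) -> 0x18c
vd[3] add(0xcc,0x29) -> 0xf5
vd[4] add(0xb6,0xfc) -> 0x1b2
vd[5] add(0x13,0xf2) -> 0x105
vd[6] add(0xb2,0xf2) -> 0x1a4
vd[7] add(0xe3,0xe8) -> 0x1cb
vd[8] add(0x2b,0x9d) -> 0xc8
vd[9] tail/keep -> 0xdf
vd[10] tail/keep -> 0x0a
vd[11] tail/keep -> 0x7f
vd[12] tail/keep -> 0x45
vd[13] tail/keep -> 0x70
vd[14] tail/keep -> 0x56
vd[15] tail/keep -> 0xfc

vd = [428, 162, 396, 245, 434, 261, 420, 459, 200, 223, 10, 127, 69, 112, 86, 252]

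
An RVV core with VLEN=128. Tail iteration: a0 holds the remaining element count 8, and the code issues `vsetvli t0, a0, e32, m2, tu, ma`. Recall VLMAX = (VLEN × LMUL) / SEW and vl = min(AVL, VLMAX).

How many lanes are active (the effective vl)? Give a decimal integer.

vl = 8

VLMAX = (128 × 2) / 32 = 8 lanes
vl ← min(8, 8) = 8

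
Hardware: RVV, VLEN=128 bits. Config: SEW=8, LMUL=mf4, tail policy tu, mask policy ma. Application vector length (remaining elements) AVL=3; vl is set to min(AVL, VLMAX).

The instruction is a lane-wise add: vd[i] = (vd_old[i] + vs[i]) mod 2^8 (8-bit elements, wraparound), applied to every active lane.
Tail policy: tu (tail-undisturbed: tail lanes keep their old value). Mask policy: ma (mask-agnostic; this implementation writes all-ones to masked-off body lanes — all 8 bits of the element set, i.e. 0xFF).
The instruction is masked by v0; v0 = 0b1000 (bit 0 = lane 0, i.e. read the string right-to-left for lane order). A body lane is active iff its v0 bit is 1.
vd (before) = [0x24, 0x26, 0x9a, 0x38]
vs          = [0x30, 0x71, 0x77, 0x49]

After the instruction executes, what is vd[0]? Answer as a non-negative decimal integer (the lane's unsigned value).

VLMAX = VLEN×LMUL/SEW = 128×1/4/8 = 4
vl ← min(3, 4) = 3
vd[0] mask-off/ones -> 0xff
vd[1] mask-off/ones -> 0xff
vd[2] mask-off/ones -> 0xff
vd[3] tail/keep -> 0x38

vd[0] = 255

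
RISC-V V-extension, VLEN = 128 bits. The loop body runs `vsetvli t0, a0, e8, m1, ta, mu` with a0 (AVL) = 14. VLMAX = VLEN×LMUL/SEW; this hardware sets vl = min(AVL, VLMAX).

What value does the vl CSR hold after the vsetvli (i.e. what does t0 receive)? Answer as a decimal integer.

lanes per group: 128·1/8 = 16
AVL=14 ≤ VLMAX=16, so vl = 14

vl = 14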